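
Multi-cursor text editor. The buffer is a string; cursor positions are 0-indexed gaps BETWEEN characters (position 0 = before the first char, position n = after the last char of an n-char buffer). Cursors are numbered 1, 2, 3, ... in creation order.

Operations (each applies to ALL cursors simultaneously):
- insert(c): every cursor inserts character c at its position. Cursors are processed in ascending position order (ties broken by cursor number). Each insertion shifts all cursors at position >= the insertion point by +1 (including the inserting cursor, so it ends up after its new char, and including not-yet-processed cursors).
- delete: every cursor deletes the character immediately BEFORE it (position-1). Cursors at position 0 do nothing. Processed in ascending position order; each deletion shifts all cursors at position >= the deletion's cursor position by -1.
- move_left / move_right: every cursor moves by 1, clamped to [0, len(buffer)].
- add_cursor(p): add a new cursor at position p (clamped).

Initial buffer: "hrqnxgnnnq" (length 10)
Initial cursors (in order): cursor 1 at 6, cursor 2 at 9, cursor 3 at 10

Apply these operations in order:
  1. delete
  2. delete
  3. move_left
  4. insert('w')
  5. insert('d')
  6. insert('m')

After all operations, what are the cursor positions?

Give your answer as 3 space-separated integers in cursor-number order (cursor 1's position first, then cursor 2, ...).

Answer: 12 12 12

Derivation:
After op 1 (delete): buffer="hrqnxnn" (len 7), cursors c1@5 c2@7 c3@7, authorship .......
After op 2 (delete): buffer="hrqn" (len 4), cursors c1@4 c2@4 c3@4, authorship ....
After op 3 (move_left): buffer="hrqn" (len 4), cursors c1@3 c2@3 c3@3, authorship ....
After op 4 (insert('w')): buffer="hrqwwwn" (len 7), cursors c1@6 c2@6 c3@6, authorship ...123.
After op 5 (insert('d')): buffer="hrqwwwdddn" (len 10), cursors c1@9 c2@9 c3@9, authorship ...123123.
After op 6 (insert('m')): buffer="hrqwwwdddmmmn" (len 13), cursors c1@12 c2@12 c3@12, authorship ...123123123.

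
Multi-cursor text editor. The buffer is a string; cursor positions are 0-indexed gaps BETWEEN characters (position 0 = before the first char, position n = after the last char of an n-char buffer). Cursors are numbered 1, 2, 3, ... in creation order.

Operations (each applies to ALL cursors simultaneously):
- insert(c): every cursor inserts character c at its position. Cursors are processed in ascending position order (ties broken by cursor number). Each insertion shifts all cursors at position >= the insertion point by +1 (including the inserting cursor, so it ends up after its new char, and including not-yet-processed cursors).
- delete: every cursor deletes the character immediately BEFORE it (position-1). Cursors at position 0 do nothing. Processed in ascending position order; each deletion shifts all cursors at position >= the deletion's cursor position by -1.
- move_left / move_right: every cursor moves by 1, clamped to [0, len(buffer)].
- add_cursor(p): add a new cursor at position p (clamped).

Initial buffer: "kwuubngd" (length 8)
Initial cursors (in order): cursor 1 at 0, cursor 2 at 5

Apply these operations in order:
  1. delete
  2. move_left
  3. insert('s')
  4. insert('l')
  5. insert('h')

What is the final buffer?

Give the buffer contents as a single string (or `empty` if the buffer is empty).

Answer: slhkwuslhungd

Derivation:
After op 1 (delete): buffer="kwuungd" (len 7), cursors c1@0 c2@4, authorship .......
After op 2 (move_left): buffer="kwuungd" (len 7), cursors c1@0 c2@3, authorship .......
After op 3 (insert('s')): buffer="skwusungd" (len 9), cursors c1@1 c2@5, authorship 1...2....
After op 4 (insert('l')): buffer="slkwuslungd" (len 11), cursors c1@2 c2@7, authorship 11...22....
After op 5 (insert('h')): buffer="slhkwuslhungd" (len 13), cursors c1@3 c2@9, authorship 111...222....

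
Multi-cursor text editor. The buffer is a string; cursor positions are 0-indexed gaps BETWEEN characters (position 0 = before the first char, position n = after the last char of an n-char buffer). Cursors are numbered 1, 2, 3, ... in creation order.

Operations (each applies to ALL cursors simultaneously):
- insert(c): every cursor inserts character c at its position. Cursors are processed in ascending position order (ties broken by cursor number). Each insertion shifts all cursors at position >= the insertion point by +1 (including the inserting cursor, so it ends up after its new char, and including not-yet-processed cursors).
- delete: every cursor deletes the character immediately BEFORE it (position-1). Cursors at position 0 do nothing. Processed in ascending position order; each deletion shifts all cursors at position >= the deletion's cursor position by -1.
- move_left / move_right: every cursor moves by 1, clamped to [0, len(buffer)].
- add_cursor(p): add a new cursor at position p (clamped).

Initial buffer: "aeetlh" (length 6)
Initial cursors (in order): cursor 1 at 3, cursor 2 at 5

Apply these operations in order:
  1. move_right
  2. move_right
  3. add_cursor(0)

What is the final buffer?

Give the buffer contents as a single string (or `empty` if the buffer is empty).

Answer: aeetlh

Derivation:
After op 1 (move_right): buffer="aeetlh" (len 6), cursors c1@4 c2@6, authorship ......
After op 2 (move_right): buffer="aeetlh" (len 6), cursors c1@5 c2@6, authorship ......
After op 3 (add_cursor(0)): buffer="aeetlh" (len 6), cursors c3@0 c1@5 c2@6, authorship ......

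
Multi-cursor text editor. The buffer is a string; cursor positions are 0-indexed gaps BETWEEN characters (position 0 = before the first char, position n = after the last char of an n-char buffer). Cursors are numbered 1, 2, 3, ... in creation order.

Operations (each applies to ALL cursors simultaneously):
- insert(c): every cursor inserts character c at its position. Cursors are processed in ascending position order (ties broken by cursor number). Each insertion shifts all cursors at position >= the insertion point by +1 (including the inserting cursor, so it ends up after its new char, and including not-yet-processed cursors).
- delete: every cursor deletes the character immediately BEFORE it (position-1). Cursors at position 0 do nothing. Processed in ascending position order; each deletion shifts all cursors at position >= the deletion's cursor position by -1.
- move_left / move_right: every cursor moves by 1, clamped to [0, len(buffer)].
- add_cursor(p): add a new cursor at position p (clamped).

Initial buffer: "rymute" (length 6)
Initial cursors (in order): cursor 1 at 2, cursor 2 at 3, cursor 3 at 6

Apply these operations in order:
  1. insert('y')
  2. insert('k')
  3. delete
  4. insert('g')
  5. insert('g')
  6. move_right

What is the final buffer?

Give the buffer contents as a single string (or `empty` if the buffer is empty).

Answer: ryyggmygguteygg

Derivation:
After op 1 (insert('y')): buffer="ryymyutey" (len 9), cursors c1@3 c2@5 c3@9, authorship ..1.2...3
After op 2 (insert('k')): buffer="ryykmykuteyk" (len 12), cursors c1@4 c2@7 c3@12, authorship ..11.22...33
After op 3 (delete): buffer="ryymyutey" (len 9), cursors c1@3 c2@5 c3@9, authorship ..1.2...3
After op 4 (insert('g')): buffer="ryygmyguteyg" (len 12), cursors c1@4 c2@7 c3@12, authorship ..11.22...33
After op 5 (insert('g')): buffer="ryyggmygguteygg" (len 15), cursors c1@5 c2@9 c3@15, authorship ..111.222...333
After op 6 (move_right): buffer="ryyggmygguteygg" (len 15), cursors c1@6 c2@10 c3@15, authorship ..111.222...333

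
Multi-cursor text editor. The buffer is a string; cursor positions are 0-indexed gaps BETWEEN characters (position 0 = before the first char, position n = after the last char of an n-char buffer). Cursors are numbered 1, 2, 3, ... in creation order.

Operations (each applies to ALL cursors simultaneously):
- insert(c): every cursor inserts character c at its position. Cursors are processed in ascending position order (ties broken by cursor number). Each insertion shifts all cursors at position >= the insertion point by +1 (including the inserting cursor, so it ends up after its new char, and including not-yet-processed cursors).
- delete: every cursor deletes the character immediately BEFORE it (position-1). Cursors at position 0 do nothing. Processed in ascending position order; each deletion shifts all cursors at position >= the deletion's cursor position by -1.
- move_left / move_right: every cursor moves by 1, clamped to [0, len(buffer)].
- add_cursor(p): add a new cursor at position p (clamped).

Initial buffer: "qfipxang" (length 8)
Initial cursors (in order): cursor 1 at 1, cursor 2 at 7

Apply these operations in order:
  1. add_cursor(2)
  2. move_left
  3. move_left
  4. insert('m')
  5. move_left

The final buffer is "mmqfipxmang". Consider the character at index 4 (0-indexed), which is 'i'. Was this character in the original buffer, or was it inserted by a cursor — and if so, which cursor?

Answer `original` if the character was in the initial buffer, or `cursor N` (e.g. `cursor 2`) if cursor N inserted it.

Answer: original

Derivation:
After op 1 (add_cursor(2)): buffer="qfipxang" (len 8), cursors c1@1 c3@2 c2@7, authorship ........
After op 2 (move_left): buffer="qfipxang" (len 8), cursors c1@0 c3@1 c2@6, authorship ........
After op 3 (move_left): buffer="qfipxang" (len 8), cursors c1@0 c3@0 c2@5, authorship ........
After op 4 (insert('m')): buffer="mmqfipxmang" (len 11), cursors c1@2 c3@2 c2@8, authorship 13.....2...
After op 5 (move_left): buffer="mmqfipxmang" (len 11), cursors c1@1 c3@1 c2@7, authorship 13.....2...
Authorship (.=original, N=cursor N): 1 3 . . . . . 2 . . .
Index 4: author = original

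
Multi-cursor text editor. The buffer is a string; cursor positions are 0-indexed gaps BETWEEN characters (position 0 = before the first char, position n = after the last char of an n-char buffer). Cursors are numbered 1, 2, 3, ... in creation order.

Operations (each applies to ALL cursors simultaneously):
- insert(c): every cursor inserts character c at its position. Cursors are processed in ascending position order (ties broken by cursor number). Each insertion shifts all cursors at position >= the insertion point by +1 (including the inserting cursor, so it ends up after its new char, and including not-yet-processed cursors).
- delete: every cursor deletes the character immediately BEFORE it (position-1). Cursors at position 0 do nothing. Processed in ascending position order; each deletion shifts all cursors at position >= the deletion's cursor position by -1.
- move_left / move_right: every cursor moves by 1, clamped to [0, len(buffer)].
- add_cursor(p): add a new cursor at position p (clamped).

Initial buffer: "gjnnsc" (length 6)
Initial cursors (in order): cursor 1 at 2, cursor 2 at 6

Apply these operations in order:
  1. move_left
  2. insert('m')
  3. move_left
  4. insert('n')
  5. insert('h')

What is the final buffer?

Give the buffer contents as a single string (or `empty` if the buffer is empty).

After op 1 (move_left): buffer="gjnnsc" (len 6), cursors c1@1 c2@5, authorship ......
After op 2 (insert('m')): buffer="gmjnnsmc" (len 8), cursors c1@2 c2@7, authorship .1....2.
After op 3 (move_left): buffer="gmjnnsmc" (len 8), cursors c1@1 c2@6, authorship .1....2.
After op 4 (insert('n')): buffer="gnmjnnsnmc" (len 10), cursors c1@2 c2@8, authorship .11....22.
After op 5 (insert('h')): buffer="gnhmjnnsnhmc" (len 12), cursors c1@3 c2@10, authorship .111....222.

Answer: gnhmjnnsnhmc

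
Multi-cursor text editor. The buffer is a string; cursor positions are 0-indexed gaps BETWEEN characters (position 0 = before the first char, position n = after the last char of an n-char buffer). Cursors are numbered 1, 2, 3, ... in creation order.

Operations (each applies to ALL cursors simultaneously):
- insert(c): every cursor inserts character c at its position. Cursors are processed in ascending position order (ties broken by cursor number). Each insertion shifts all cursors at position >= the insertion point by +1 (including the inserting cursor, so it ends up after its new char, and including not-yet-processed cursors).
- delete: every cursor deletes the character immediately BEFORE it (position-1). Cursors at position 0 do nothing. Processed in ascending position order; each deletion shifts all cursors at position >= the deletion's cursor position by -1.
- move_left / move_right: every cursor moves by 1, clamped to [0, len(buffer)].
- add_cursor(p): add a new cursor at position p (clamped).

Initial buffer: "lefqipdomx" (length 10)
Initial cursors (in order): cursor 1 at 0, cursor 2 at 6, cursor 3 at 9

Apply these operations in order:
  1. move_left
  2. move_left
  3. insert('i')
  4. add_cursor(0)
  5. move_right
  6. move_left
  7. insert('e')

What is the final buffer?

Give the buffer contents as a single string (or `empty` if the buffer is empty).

After op 1 (move_left): buffer="lefqipdomx" (len 10), cursors c1@0 c2@5 c3@8, authorship ..........
After op 2 (move_left): buffer="lefqipdomx" (len 10), cursors c1@0 c2@4 c3@7, authorship ..........
After op 3 (insert('i')): buffer="ilefqiipdiomx" (len 13), cursors c1@1 c2@6 c3@10, authorship 1....2...3...
After op 4 (add_cursor(0)): buffer="ilefqiipdiomx" (len 13), cursors c4@0 c1@1 c2@6 c3@10, authorship 1....2...3...
After op 5 (move_right): buffer="ilefqiipdiomx" (len 13), cursors c4@1 c1@2 c2@7 c3@11, authorship 1....2...3...
After op 6 (move_left): buffer="ilefqiipdiomx" (len 13), cursors c4@0 c1@1 c2@6 c3@10, authorship 1....2...3...
After op 7 (insert('e')): buffer="eielefqieipdieomx" (len 17), cursors c4@1 c1@3 c2@9 c3@14, authorship 411....22...33...

Answer: eielefqieipdieomx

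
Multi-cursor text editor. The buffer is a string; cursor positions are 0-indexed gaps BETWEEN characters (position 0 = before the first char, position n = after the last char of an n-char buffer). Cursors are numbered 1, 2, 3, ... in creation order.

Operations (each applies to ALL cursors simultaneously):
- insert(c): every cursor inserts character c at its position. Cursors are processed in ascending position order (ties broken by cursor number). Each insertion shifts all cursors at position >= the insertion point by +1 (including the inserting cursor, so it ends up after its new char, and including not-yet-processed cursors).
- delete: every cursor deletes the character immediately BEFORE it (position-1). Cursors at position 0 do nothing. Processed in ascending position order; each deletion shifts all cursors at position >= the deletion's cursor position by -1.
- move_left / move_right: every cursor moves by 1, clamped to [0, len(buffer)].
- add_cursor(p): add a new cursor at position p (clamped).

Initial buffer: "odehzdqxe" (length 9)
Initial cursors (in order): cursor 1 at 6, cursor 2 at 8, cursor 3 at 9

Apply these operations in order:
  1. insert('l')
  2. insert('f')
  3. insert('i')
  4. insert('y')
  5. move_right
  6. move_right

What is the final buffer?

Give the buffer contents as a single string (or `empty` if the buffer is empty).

Answer: odehzdlfiyqxlfiyelfiy

Derivation:
After op 1 (insert('l')): buffer="odehzdlqxlel" (len 12), cursors c1@7 c2@10 c3@12, authorship ......1..2.3
After op 2 (insert('f')): buffer="odehzdlfqxlfelf" (len 15), cursors c1@8 c2@12 c3@15, authorship ......11..22.33
After op 3 (insert('i')): buffer="odehzdlfiqxlfielfi" (len 18), cursors c1@9 c2@14 c3@18, authorship ......111..222.333
After op 4 (insert('y')): buffer="odehzdlfiyqxlfiyelfiy" (len 21), cursors c1@10 c2@16 c3@21, authorship ......1111..2222.3333
After op 5 (move_right): buffer="odehzdlfiyqxlfiyelfiy" (len 21), cursors c1@11 c2@17 c3@21, authorship ......1111..2222.3333
After op 6 (move_right): buffer="odehzdlfiyqxlfiyelfiy" (len 21), cursors c1@12 c2@18 c3@21, authorship ......1111..2222.3333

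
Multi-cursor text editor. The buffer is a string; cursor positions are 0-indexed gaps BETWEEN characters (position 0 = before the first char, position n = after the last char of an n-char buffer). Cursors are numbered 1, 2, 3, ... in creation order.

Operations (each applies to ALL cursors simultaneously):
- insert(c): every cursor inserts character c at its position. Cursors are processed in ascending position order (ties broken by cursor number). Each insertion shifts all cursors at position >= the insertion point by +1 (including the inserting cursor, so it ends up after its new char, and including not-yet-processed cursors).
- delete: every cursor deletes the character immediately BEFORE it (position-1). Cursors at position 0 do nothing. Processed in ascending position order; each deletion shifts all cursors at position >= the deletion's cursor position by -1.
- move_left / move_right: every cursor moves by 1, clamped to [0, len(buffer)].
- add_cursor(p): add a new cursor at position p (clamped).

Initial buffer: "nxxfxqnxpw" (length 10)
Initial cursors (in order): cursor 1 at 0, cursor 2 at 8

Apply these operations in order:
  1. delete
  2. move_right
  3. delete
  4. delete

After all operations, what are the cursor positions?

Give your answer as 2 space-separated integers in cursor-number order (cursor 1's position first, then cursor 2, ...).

After op 1 (delete): buffer="nxxfxqnpw" (len 9), cursors c1@0 c2@7, authorship .........
After op 2 (move_right): buffer="nxxfxqnpw" (len 9), cursors c1@1 c2@8, authorship .........
After op 3 (delete): buffer="xxfxqnw" (len 7), cursors c1@0 c2@6, authorship .......
After op 4 (delete): buffer="xxfxqw" (len 6), cursors c1@0 c2@5, authorship ......

Answer: 0 5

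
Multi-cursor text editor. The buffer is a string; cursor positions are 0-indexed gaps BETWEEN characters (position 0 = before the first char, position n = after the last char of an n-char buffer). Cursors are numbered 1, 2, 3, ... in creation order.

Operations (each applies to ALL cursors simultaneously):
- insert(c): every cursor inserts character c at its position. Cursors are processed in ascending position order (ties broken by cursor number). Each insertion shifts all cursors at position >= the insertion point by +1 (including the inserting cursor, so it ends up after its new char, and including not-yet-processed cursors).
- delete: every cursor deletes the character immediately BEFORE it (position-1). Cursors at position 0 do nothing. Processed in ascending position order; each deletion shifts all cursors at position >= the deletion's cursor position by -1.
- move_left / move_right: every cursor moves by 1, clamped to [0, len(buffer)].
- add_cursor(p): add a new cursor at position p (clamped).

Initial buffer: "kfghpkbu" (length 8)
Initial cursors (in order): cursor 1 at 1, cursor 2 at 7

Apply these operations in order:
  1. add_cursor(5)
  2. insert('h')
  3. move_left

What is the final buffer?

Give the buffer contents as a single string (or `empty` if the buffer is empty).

After op 1 (add_cursor(5)): buffer="kfghpkbu" (len 8), cursors c1@1 c3@5 c2@7, authorship ........
After op 2 (insert('h')): buffer="khfghphkbhu" (len 11), cursors c1@2 c3@7 c2@10, authorship .1....3..2.
After op 3 (move_left): buffer="khfghphkbhu" (len 11), cursors c1@1 c3@6 c2@9, authorship .1....3..2.

Answer: khfghphkbhu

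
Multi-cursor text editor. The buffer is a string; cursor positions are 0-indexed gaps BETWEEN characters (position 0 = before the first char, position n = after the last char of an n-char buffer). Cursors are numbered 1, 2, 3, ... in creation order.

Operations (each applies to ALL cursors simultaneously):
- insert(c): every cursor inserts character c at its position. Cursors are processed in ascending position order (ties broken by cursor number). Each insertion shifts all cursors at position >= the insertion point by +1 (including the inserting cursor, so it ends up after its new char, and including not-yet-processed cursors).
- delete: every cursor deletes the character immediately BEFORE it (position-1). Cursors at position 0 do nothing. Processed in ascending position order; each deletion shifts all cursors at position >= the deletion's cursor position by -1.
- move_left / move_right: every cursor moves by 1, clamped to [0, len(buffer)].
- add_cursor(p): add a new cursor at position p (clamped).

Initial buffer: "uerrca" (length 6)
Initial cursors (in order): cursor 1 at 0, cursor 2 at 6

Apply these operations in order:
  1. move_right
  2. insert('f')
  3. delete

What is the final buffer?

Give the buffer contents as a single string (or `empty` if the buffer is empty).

Answer: uerrca

Derivation:
After op 1 (move_right): buffer="uerrca" (len 6), cursors c1@1 c2@6, authorship ......
After op 2 (insert('f')): buffer="uferrcaf" (len 8), cursors c1@2 c2@8, authorship .1.....2
After op 3 (delete): buffer="uerrca" (len 6), cursors c1@1 c2@6, authorship ......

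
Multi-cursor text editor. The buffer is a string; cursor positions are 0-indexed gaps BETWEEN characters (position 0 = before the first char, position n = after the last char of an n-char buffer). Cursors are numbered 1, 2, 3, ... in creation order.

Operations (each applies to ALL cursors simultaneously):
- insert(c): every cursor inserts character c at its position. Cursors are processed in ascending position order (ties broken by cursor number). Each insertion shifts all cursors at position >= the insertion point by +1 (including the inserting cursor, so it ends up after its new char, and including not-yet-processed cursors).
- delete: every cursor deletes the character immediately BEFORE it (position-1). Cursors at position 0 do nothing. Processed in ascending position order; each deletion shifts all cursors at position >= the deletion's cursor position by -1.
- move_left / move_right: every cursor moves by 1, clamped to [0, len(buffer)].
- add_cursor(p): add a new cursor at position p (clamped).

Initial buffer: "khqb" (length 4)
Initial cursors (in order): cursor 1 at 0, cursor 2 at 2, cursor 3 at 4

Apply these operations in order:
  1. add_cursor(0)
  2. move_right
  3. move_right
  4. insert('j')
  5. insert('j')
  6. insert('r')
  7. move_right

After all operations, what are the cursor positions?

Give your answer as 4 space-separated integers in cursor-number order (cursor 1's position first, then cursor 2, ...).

Answer: 9 16 16 9

Derivation:
After op 1 (add_cursor(0)): buffer="khqb" (len 4), cursors c1@0 c4@0 c2@2 c3@4, authorship ....
After op 2 (move_right): buffer="khqb" (len 4), cursors c1@1 c4@1 c2@3 c3@4, authorship ....
After op 3 (move_right): buffer="khqb" (len 4), cursors c1@2 c4@2 c2@4 c3@4, authorship ....
After op 4 (insert('j')): buffer="khjjqbjj" (len 8), cursors c1@4 c4@4 c2@8 c3@8, authorship ..14..23
After op 5 (insert('j')): buffer="khjjjjqbjjjj" (len 12), cursors c1@6 c4@6 c2@12 c3@12, authorship ..1414..2323
After op 6 (insert('r')): buffer="khjjjjrrqbjjjjrr" (len 16), cursors c1@8 c4@8 c2@16 c3@16, authorship ..141414..232323
After op 7 (move_right): buffer="khjjjjrrqbjjjjrr" (len 16), cursors c1@9 c4@9 c2@16 c3@16, authorship ..141414..232323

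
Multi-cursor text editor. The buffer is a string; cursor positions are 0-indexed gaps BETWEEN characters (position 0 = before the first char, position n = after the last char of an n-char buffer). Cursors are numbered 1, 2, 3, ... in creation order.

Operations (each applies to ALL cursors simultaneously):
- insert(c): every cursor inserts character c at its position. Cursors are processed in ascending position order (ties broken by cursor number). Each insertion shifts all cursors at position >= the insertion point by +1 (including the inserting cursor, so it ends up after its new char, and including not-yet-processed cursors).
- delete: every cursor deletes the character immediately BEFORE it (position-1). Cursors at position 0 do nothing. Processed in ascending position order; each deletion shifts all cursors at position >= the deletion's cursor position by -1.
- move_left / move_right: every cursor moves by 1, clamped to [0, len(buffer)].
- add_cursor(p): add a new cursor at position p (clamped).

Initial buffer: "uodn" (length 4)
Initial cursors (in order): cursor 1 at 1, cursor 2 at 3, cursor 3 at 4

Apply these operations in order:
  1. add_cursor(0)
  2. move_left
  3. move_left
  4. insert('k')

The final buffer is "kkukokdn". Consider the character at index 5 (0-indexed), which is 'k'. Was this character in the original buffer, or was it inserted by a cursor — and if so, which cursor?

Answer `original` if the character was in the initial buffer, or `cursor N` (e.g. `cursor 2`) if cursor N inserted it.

Answer: cursor 3

Derivation:
After op 1 (add_cursor(0)): buffer="uodn" (len 4), cursors c4@0 c1@1 c2@3 c3@4, authorship ....
After op 2 (move_left): buffer="uodn" (len 4), cursors c1@0 c4@0 c2@2 c3@3, authorship ....
After op 3 (move_left): buffer="uodn" (len 4), cursors c1@0 c4@0 c2@1 c3@2, authorship ....
After op 4 (insert('k')): buffer="kkukokdn" (len 8), cursors c1@2 c4@2 c2@4 c3@6, authorship 14.2.3..
Authorship (.=original, N=cursor N): 1 4 . 2 . 3 . .
Index 5: author = 3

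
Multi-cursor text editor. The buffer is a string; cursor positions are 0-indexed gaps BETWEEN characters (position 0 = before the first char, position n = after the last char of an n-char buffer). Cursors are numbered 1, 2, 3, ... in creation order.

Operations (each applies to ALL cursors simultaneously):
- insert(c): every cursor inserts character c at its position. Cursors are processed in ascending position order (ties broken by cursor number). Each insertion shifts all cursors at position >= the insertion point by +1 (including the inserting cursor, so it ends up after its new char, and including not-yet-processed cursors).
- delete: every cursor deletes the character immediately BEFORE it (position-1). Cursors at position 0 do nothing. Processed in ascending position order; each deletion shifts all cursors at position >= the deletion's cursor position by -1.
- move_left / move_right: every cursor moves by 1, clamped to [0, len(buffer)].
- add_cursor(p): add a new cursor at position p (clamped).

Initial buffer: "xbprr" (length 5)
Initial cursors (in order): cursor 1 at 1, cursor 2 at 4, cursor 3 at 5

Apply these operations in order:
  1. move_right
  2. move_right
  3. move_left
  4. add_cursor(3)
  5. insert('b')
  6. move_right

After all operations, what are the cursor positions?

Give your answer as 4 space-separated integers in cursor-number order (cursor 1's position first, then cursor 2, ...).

Answer: 4 9 9 6

Derivation:
After op 1 (move_right): buffer="xbprr" (len 5), cursors c1@2 c2@5 c3@5, authorship .....
After op 2 (move_right): buffer="xbprr" (len 5), cursors c1@3 c2@5 c3@5, authorship .....
After op 3 (move_left): buffer="xbprr" (len 5), cursors c1@2 c2@4 c3@4, authorship .....
After op 4 (add_cursor(3)): buffer="xbprr" (len 5), cursors c1@2 c4@3 c2@4 c3@4, authorship .....
After op 5 (insert('b')): buffer="xbbpbrbbr" (len 9), cursors c1@3 c4@5 c2@8 c3@8, authorship ..1.4.23.
After op 6 (move_right): buffer="xbbpbrbbr" (len 9), cursors c1@4 c4@6 c2@9 c3@9, authorship ..1.4.23.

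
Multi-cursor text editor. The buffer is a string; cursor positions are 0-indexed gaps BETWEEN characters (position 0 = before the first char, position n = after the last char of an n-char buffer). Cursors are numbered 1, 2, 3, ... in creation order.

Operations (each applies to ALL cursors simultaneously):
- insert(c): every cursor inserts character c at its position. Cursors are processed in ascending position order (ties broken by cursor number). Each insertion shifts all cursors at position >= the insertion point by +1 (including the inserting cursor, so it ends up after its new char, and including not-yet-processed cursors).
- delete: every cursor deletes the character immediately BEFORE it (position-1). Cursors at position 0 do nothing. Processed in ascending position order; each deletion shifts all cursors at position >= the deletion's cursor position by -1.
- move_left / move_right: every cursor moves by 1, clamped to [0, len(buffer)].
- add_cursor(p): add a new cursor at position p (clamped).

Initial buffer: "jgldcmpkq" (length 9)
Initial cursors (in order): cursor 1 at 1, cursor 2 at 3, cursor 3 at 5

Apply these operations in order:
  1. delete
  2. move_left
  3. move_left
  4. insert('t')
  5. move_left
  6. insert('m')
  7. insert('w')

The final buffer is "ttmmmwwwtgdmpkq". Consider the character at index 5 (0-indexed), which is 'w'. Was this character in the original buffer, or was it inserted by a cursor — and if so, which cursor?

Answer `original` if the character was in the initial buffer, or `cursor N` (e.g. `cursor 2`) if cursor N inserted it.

Answer: cursor 1

Derivation:
After op 1 (delete): buffer="gdmpkq" (len 6), cursors c1@0 c2@1 c3@2, authorship ......
After op 2 (move_left): buffer="gdmpkq" (len 6), cursors c1@0 c2@0 c3@1, authorship ......
After op 3 (move_left): buffer="gdmpkq" (len 6), cursors c1@0 c2@0 c3@0, authorship ......
After op 4 (insert('t')): buffer="tttgdmpkq" (len 9), cursors c1@3 c2@3 c3@3, authorship 123......
After op 5 (move_left): buffer="tttgdmpkq" (len 9), cursors c1@2 c2@2 c3@2, authorship 123......
After op 6 (insert('m')): buffer="ttmmmtgdmpkq" (len 12), cursors c1@5 c2@5 c3@5, authorship 121233......
After op 7 (insert('w')): buffer="ttmmmwwwtgdmpkq" (len 15), cursors c1@8 c2@8 c3@8, authorship 121231233......
Authorship (.=original, N=cursor N): 1 2 1 2 3 1 2 3 3 . . . . . .
Index 5: author = 1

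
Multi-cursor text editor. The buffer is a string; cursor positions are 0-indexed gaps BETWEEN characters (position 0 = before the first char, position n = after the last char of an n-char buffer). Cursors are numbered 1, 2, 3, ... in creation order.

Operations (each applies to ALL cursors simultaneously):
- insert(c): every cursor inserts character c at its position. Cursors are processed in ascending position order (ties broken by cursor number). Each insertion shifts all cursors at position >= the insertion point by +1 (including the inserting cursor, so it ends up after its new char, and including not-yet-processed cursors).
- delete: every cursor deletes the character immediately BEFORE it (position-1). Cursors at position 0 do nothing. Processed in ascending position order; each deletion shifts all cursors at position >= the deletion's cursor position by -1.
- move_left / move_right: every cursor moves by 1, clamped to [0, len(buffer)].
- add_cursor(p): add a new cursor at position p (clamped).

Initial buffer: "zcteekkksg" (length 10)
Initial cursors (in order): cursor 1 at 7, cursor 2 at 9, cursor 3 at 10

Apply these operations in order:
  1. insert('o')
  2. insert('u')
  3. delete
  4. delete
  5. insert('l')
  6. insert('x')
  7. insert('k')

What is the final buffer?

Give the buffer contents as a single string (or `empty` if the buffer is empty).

After op 1 (insert('o')): buffer="zcteekkoksogo" (len 13), cursors c1@8 c2@11 c3@13, authorship .......1..2.3
After op 2 (insert('u')): buffer="zcteekkouksougou" (len 16), cursors c1@9 c2@13 c3@16, authorship .......11..22.33
After op 3 (delete): buffer="zcteekkoksogo" (len 13), cursors c1@8 c2@11 c3@13, authorship .......1..2.3
After op 4 (delete): buffer="zcteekkksg" (len 10), cursors c1@7 c2@9 c3@10, authorship ..........
After op 5 (insert('l')): buffer="zcteekklkslgl" (len 13), cursors c1@8 c2@11 c3@13, authorship .......1..2.3
After op 6 (insert('x')): buffer="zcteekklxkslxglx" (len 16), cursors c1@9 c2@13 c3@16, authorship .......11..22.33
After op 7 (insert('k')): buffer="zcteekklxkkslxkglxk" (len 19), cursors c1@10 c2@15 c3@19, authorship .......111..222.333

Answer: zcteekklxkkslxkglxk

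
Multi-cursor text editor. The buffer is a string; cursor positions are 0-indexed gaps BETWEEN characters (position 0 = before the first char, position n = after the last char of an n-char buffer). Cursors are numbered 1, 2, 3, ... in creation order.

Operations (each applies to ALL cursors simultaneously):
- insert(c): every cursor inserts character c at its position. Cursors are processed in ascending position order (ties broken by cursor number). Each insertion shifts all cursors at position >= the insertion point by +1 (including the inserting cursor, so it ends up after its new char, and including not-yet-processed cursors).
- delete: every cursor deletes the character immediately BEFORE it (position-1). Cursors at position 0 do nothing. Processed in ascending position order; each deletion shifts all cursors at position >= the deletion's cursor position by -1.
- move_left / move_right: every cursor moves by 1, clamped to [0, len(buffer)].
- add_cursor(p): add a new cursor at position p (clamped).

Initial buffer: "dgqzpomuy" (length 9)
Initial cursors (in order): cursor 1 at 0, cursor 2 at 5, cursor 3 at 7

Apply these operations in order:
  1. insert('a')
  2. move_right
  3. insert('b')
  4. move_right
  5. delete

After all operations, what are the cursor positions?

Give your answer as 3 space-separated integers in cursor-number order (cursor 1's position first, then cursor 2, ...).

Answer: 3 9 12

Derivation:
After op 1 (insert('a')): buffer="adgqzpaomauy" (len 12), cursors c1@1 c2@7 c3@10, authorship 1.....2..3..
After op 2 (move_right): buffer="adgqzpaomauy" (len 12), cursors c1@2 c2@8 c3@11, authorship 1.....2..3..
After op 3 (insert('b')): buffer="adbgqzpaobmauby" (len 15), cursors c1@3 c2@10 c3@14, authorship 1.1....2.2.3.3.
After op 4 (move_right): buffer="adbgqzpaobmauby" (len 15), cursors c1@4 c2@11 c3@15, authorship 1.1....2.2.3.3.
After op 5 (delete): buffer="adbqzpaobaub" (len 12), cursors c1@3 c2@9 c3@12, authorship 1.1...2.23.3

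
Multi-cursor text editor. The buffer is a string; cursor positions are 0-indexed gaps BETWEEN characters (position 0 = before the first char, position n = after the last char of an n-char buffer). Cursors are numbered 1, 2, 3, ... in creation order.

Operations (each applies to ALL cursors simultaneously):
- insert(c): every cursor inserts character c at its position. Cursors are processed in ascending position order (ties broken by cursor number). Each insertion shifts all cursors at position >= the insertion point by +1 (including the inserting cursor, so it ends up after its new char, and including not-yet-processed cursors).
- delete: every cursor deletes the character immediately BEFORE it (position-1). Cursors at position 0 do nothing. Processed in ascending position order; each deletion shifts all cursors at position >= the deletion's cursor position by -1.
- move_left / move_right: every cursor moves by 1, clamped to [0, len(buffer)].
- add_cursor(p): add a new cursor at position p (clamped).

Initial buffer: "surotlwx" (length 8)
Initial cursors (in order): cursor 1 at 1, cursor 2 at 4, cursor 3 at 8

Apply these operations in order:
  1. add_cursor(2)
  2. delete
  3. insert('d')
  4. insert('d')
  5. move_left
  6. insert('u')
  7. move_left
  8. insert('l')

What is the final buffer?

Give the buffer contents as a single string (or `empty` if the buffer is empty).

After op 1 (add_cursor(2)): buffer="surotlwx" (len 8), cursors c1@1 c4@2 c2@4 c3@8, authorship ........
After op 2 (delete): buffer="rtlw" (len 4), cursors c1@0 c4@0 c2@1 c3@4, authorship ....
After op 3 (insert('d')): buffer="ddrdtlwd" (len 8), cursors c1@2 c4@2 c2@4 c3@8, authorship 14.2...3
After op 4 (insert('d')): buffer="ddddrddtlwdd" (len 12), cursors c1@4 c4@4 c2@7 c3@12, authorship 1414.22...33
After op 5 (move_left): buffer="ddddrddtlwdd" (len 12), cursors c1@3 c4@3 c2@6 c3@11, authorship 1414.22...33
After op 6 (insert('u')): buffer="ddduudrdudtlwdud" (len 16), cursors c1@5 c4@5 c2@9 c3@15, authorship 141144.222...333
After op 7 (move_left): buffer="ddduudrdudtlwdud" (len 16), cursors c1@4 c4@4 c2@8 c3@14, authorship 141144.222...333
After op 8 (insert('l')): buffer="dddulludrdludtlwdlud" (len 20), cursors c1@6 c4@6 c2@11 c3@18, authorship 14111444.2222...3333

Answer: dddulludrdludtlwdlud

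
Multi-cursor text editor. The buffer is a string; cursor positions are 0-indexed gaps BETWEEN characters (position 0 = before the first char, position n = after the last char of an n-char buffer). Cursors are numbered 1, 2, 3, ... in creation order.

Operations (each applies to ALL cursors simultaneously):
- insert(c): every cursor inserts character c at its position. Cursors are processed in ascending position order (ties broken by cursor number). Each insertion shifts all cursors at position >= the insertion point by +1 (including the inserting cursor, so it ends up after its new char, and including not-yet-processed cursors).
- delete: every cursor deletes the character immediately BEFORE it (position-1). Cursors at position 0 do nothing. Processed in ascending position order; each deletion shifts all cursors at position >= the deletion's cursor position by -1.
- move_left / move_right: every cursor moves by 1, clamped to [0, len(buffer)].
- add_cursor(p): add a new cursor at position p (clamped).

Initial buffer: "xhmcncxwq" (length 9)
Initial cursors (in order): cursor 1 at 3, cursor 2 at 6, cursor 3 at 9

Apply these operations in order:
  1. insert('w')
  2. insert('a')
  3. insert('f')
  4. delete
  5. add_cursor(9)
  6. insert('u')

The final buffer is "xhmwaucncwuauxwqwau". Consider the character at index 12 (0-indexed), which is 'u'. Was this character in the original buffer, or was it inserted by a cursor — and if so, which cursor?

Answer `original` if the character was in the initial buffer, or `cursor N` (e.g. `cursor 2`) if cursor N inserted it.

Answer: cursor 2

Derivation:
After op 1 (insert('w')): buffer="xhmwcncwxwqw" (len 12), cursors c1@4 c2@8 c3@12, authorship ...1...2...3
After op 2 (insert('a')): buffer="xhmwacncwaxwqwa" (len 15), cursors c1@5 c2@10 c3@15, authorship ...11...22...33
After op 3 (insert('f')): buffer="xhmwafcncwafxwqwaf" (len 18), cursors c1@6 c2@12 c3@18, authorship ...111...222...333
After op 4 (delete): buffer="xhmwacncwaxwqwa" (len 15), cursors c1@5 c2@10 c3@15, authorship ...11...22...33
After op 5 (add_cursor(9)): buffer="xhmwacncwaxwqwa" (len 15), cursors c1@5 c4@9 c2@10 c3@15, authorship ...11...22...33
After op 6 (insert('u')): buffer="xhmwaucncwuauxwqwau" (len 19), cursors c1@6 c4@11 c2@13 c3@19, authorship ...111...2422...333
Authorship (.=original, N=cursor N): . . . 1 1 1 . . . 2 4 2 2 . . . 3 3 3
Index 12: author = 2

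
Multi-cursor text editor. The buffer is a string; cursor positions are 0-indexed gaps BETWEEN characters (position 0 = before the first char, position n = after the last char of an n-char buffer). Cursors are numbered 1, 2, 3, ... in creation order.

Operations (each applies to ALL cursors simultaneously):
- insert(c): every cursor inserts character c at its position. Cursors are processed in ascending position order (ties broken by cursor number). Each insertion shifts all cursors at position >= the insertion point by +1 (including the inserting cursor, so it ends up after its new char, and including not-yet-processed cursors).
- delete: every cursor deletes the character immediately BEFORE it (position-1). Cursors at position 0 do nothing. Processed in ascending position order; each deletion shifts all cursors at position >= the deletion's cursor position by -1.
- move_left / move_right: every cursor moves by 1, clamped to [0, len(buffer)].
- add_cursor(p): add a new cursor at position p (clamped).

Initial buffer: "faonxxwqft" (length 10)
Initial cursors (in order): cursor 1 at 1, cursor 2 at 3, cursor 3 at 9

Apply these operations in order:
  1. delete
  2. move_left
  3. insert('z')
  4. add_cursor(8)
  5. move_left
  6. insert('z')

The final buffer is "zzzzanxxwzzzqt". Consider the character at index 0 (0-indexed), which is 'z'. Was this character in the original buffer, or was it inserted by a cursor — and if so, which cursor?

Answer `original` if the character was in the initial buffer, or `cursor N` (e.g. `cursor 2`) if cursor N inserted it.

After op 1 (delete): buffer="anxxwqt" (len 7), cursors c1@0 c2@1 c3@6, authorship .......
After op 2 (move_left): buffer="anxxwqt" (len 7), cursors c1@0 c2@0 c3@5, authorship .......
After op 3 (insert('z')): buffer="zzanxxwzqt" (len 10), cursors c1@2 c2@2 c3@8, authorship 12.....3..
After op 4 (add_cursor(8)): buffer="zzanxxwzqt" (len 10), cursors c1@2 c2@2 c3@8 c4@8, authorship 12.....3..
After op 5 (move_left): buffer="zzanxxwzqt" (len 10), cursors c1@1 c2@1 c3@7 c4@7, authorship 12.....3..
After op 6 (insert('z')): buffer="zzzzanxxwzzzqt" (len 14), cursors c1@3 c2@3 c3@11 c4@11, authorship 1122.....343..
Authorship (.=original, N=cursor N): 1 1 2 2 . . . . . 3 4 3 . .
Index 0: author = 1

Answer: cursor 1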